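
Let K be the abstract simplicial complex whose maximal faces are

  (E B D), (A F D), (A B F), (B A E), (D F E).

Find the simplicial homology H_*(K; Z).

H_0 ≅ Z,  H_1 ≅ Z,  H_2 = 0.

Fix the vertex order A < B < D < E < F and write every simplex with vertices in increasing order. Then dim K = 2 and the simplices of K are:

  0-simplices (5): A, B, D, E, F
  1-simplices (10): AB, AD, AE, AF, BD, BE, BF, DE, DF, EF
  2-simplices (5): ABE, ABF, ADF, BDE, DEF

so the chain groups are C_0 ≅ Z^5, C_1 ≅ Z^10, C_2 ≅ Z^5.

The boundary map ∂_1: C_1 → C_0 is given by ∂[p,q] = [q] − [p].
The 5×10 boundary matrix has rank 4 and Smith normal form diag(1,1,1,1).

∂_2: C_2 → C_1 acts by ∂[p,q,r] = [q,r] − [p,r] + [p,q]. For instance
  ∂ABF = BF − AF + AB,
  ∂ADF = DF − AF + AD.
The 10×5 boundary matrix has rank 5 and Smith normal form diag(1,1,1,1,1).

Reading off H_k = ker ∂_k / im ∂_{k+1}:

  H_0: rank C_0 − rank ∂_1 = 5 − 4 = 1, and the invariant factors of ∂_1 are all 1, so H_0 = Z.
  H_1: rank ker ∂_1 − rank ∂_2 = (10 − 4) − 5 = 1, and the invariant factors of ∂_2 are all 1, so H_1 = Z.
  H_2: rank ker ∂_2 − rank ∂_3 = (5 − 5) − 0 = 0, and there is no ∂_3, so H_2 = 0.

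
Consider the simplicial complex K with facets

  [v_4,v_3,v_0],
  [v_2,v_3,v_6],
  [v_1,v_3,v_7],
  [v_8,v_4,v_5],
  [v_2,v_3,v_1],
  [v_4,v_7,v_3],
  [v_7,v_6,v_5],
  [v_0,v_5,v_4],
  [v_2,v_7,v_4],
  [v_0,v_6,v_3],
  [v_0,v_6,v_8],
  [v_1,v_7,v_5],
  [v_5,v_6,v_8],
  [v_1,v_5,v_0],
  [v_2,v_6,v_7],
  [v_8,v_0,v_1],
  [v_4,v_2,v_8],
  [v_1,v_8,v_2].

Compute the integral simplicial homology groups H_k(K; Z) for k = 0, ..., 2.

H_0 = Z,  H_1 = Z ⊕ Z_2,  H_2 = 0.

We work with the vertex ordering v_0 < v_1 < v_2 < v_3 < v_4 < v_5 < v_6 < v_7 < v_8. The simplices of K, each written with vertices in increasing order, are:

  0-simplices (9): [v_0], [v_1], [v_2], [v_3], [v_4], [v_5], [v_6], [v_7], [v_8]
  1-simplices (27): (27 of them)
  2-simplices (18): (18 of them)

Hence C_0 ≅ Z^9, C_1 ≅ Z^27, C_2 ≅ Z^18.

Boundary ∂_1: C_1 → C_0 maps an edge to its endpoints' difference, ∂[p,q] = q − p. For instance
  ∂[v_6,v_7] = [v_7] − [v_6].
The resulting 9×27 matrix has rank 8, and its Smith normal form has invariant factors (1,1,1,1,1,1,1,1).

∂_2: C_2 → C_1 maps a triangle to the signed sum of its edges. For instance
  ∂[v_1,v_2,v_8] = [v_2,v_8] − [v_1,v_8] + [v_1,v_2],
  ∂[v_1,v_5,v_7] = [v_5,v_7] − [v_1,v_7] + [v_1,v_5].
The 27×18 boundary matrix has rank 18 and Smith normal form diag(1,1,1,1,1,1,1,1,1,1,1,1,1,1,1,1,1,2).

Computing H_k = (kernel of ∂_k) / (image of ∂_{k+1}):

  H_0: rank C_0 − rank ∂_1 = 9 − 8 = 1, and the invariant factors of ∂_1 are all 1, so H_0 = Z.
  H_1: rank ker ∂_1 − rank ∂_2 = (27 − 8) − 18 = 1, and ∂_2 has invariant factor 2 > 1, so H_1 = Z ⊕ Z_2.
  H_2: rank ker ∂_2 − rank ∂_3 = (18 − 18) − 0 = 0, and there is no ∂_3, so H_2 = 0.

As a check, the Euler characteristic is 9 − 27 + 18 = 0, which agrees with 1 − 1 + 0 = 0.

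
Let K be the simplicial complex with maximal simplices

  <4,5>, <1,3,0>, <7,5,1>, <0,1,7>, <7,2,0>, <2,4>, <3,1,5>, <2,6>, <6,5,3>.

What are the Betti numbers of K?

We work with the vertex ordering 0 < 1 < 2 < 3 < 4 < 5 < 6 < 7. The simplices of K, each written with vertices in increasing order, are:

  0-simplices (8): [0], [1], [2], [3], [4], [5], [6], [7]
  1-simplices (15): [0,1], [0,2], [0,3], [0,7], [1,3], [1,5], [1,7], [2,4], [2,6], [2,7], [3,5], [3,6], [4,5], [5,6], [5,7]
  2-simplices (6): [0,1,3], [0,1,7], [0,2,7], [1,3,5], [1,5,7], [3,5,6]

so the chain groups are C_0 ≅ Z^8, C_1 ≅ Z^15, C_2 ≅ Z^6.

The boundary map ∂_1: C_1 → C_0 sends each edge [p,q] (with p < q) to q − p. For instance
  ∂[0,2] = [2] − [0].
The resulting 8×15 matrix has rank 7, and its Smith normal form has invariant factors (1,1,1,1,1,1,1).

The boundary map ∂_2: C_2 → C_1 acts by ∂[p,q,r] = [q,r] − [p,r] + [p,q]. For instance
  ∂[3,5,6] = [5,6] − [3,6] + [3,5],
  ∂[1,3,5] = [3,5] − [1,5] + [1,3].
The resulting 15×6 matrix has rank 6, and its Smith normal form has invariant factors (1,1,1,1,1,1).

Reading off H_k = ker ∂_k / im ∂_{k+1}:

  H_0: rank C_0 − rank ∂_1 = 8 − 7 = 1, and the invariant factors of ∂_1 are all 1, so H_0 = Z.
  H_1: rank ker ∂_1 − rank ∂_2 = (15 − 7) − 6 = 2, and the invariant factors of ∂_2 are all 1, so H_1 = Z^2.
  H_2: rank ker ∂_2 − rank ∂_3 = (6 − 6) − 0 = 0, and there is no ∂_3, so H_2 = 0.

Hence the Betti numbers are b_0 = 1, b_1 = 2, b_2 = 0.

b_0 = 1, b_1 = 2, b_2 = 0.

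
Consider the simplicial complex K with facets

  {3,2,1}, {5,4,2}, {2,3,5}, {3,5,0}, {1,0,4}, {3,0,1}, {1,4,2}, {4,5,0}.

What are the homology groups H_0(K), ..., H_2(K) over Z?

H_0 = Z,  H_1 = 0,  H_2 = Z.

We work with the vertex ordering 0 < 1 < 2 < 3 < 4 < 5. The simplices of K, each written with vertices in increasing order, are:

  0-simplices (6): [0], [1], [2], [3], [4], [5]
  1-simplices (12): [0,1], [0,3], [0,4], [0,5], [1,2], [1,3], [1,4], [2,3], [2,4], [2,5], [3,5], [4,5]
  2-simplices (8): [0,1,3], [0,1,4], [0,3,5], [0,4,5], [1,2,3], [1,2,4], [2,3,5], [2,4,5]

so the chain groups are C_0 ≅ Z^6, C_1 ≅ Z^12, C_2 ≅ Z^8.

The boundary map ∂_1: C_1 → C_0 sends each edge [p,q] (with p < q) to q − p. For instance
  ∂[1,2] = [2] − [1].
The 6×12 boundary matrix has rank 5 and Smith normal form diag(1,1,1,1,1).

Boundary ∂_2: C_2 → C_1 sends each 2-simplex [p,q,r] to [q,r] − [p,r] + [p,q]. For instance
  ∂[2,3,5] = [3,5] − [2,5] + [2,3],
  ∂[0,1,4] = [1,4] − [0,4] + [0,1].
As a 12×8 matrix over Z this has rank 7, with invariant factors (1,1,1,1,1,1,1).

Reading off H_k = ker ∂_k / im ∂_{k+1}:

  H_0: rank C_0 − rank ∂_1 = 6 − 5 = 1, and the invariant factors of ∂_1 are all 1, so H_0 = Z.
  H_1: rank ker ∂_1 − rank ∂_2 = (12 − 5) − 7 = 0, and the invariant factors of ∂_2 are all 1, so H_1 = 0.
  H_2: rank ker ∂_2 − rank ∂_3 = (8 − 7) − 0 = 1, and there is no ∂_3, so H_2 = Z.

(K is a triangulation of the 2-sphere S^2.)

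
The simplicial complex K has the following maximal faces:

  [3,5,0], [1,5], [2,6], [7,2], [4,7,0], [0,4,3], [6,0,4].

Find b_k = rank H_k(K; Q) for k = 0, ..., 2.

Order the vertices as 0 < 1 < 2 < 3 < 4 < 5 < 6 < 7. Listing each simplex with vertices in this order, K has dimension 2 with simplices:

  0-simplices (8): [0], [1], [2], [3], [4], [5], [6], [7]
  1-simplices (12): [0,3], [0,4], [0,5], [0,6], [0,7], [1,5], [2,6], [2,7], [3,4], [3,5], [4,6], [4,7]
  2-simplices (4): [0,3,4], [0,3,5], [0,4,6], [0,4,7]

Hence C_0 ≅ Z^8, C_1 ≅ Z^12, C_2 ≅ Z^4.

The boundary map ∂_1: C_1 → C_0 maps an edge to its endpoints' difference, ∂[p,q] = q − p.
The resulting 8×12 matrix has rank 7, and its Smith normal form has invariant factors (1,1,1,1,1,1,1).

The boundary map ∂_2: C_2 → C_1 maps a triangle to the signed sum of its edges. For instance
  ∂[0,3,5] = [3,5] − [0,5] + [0,3],
  ∂[0,4,7] = [4,7] − [0,7] + [0,4].
This gives a 12×4 integer matrix of rank 4; reducing to Smith normal form yields diagonal entries (1,1,1,1).

Reading off H_k = ker ∂_k / im ∂_{k+1}:

  H_0: rank C_0 − rank ∂_1 = 8 − 7 = 1, and the invariant factors of ∂_1 are all 1, so H_0 = Z.
  H_1: rank ker ∂_1 − rank ∂_2 = (12 − 7) − 4 = 1, and the invariant factors of ∂_2 are all 1, so H_1 = Z.
  H_2: rank ker ∂_2 − rank ∂_3 = (4 − 4) − 0 = 0, and there is no ∂_3, so H_2 = 0.

As a check, the Euler characteristic is 8 − 12 + 4 = 0, which agrees with 1 − 1 + 0 = 0.

Hence the Betti numbers are b_0 = 1, b_1 = 1, b_2 = 0.

b_0 = 1, b_1 = 1, b_2 = 0.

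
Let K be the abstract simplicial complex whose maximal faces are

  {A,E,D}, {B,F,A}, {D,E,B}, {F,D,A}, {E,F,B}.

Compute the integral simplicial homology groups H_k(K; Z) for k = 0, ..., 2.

Take the total order A < B < D < E < F on the vertex set. Then K (dimension 2) consists of the simplices:

  0-simplices (5): A, B, D, E, F
  1-simplices (10): AB, AD, AE, AF, BD, BE, BF, DE, DF, EF
  2-simplices (5): ABF, ADE, ADF, BDE, BEF

Hence C_0 ≅ Z^5, C_1 ≅ Z^10, C_2 ≅ Z^5.

∂_1: C_1 → C_0 maps an edge to its endpoints' difference, ∂[p,q] = q − p. For instance
  ∂AB = B − A.
The 5×10 boundary matrix has rank 4 and Smith normal form diag(1,1,1,1).

∂_2: C_2 → C_1 maps a triangle to the signed sum of its edges. For instance
  ∂BDE = DE − BE + BD,
  ∂ABF = BF − AF + AB.
This gives a 10×5 integer matrix of rank 5; reducing to Smith normal form yields diagonal entries (1,1,1,1,1).

From H_k ≅ ker(∂_k) / im(∂_{k+1}) we obtain:

  H_0: rank C_0 − rank ∂_1 = 5 − 4 = 1, and the invariant factors of ∂_1 are all 1, so H_0 ≅ Z.
  H_1: rank ker ∂_1 − rank ∂_2 = (10 − 4) − 5 = 1, and the invariant factors of ∂_2 are all 1, so H_1 ≅ Z.
  H_2: rank ker ∂_2 − rank ∂_3 = (5 − 5) − 0 = 0, and there is no ∂_3, so H_2 ≅ 0.

H_0 ≅ Z,  H_1 ≅ Z,  H_2 = 0.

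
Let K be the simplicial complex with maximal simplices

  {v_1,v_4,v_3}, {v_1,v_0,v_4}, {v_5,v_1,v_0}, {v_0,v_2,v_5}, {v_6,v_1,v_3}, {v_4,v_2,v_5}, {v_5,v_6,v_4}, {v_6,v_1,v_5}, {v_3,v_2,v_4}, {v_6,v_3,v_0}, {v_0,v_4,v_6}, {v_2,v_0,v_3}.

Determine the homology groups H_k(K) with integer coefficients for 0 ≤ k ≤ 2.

Order the vertices as v_0 < v_1 < v_2 < v_3 < v_4 < v_5 < v_6. Listing each simplex with vertices in this order, K has dimension 2 with simplices:

  0-simplices (7): [v_0], [v_1], [v_2], [v_3], [v_4], [v_5], [v_6]
  1-simplices (18): (18 of them)
  2-simplices (12): (12 of them)

Hence C_0 ≅ Z^7, C_1 ≅ Z^18, C_2 ≅ Z^12.

The boundary map ∂_1: C_1 → C_0 sends each edge [p,q] (with p < q) to q − p. For instance
  ∂[v_2,v_4] = [v_4] − [v_2].
This gives a 7×18 integer matrix of rank 6; reducing to Smith normal form yields diagonal entries (1,1,1,1,1,1).

The boundary map ∂_2: C_2 → C_1 sends each 2-simplex [p,q,r] to [q,r] − [p,r] + [p,q]. For instance
  ∂[v_1,v_5,v_6] = [v_5,v_6] − [v_1,v_6] + [v_1,v_5],
  ∂[v_0,v_3,v_6] = [v_3,v_6] − [v_0,v_6] + [v_0,v_3].
This gives a 18×12 integer matrix of rank 12; reducing to Smith normal form yields diagonal entries (1,1,1,1,1,1,1,1,1,1,1,2).

Reading off H_k = ker ∂_k / im ∂_{k+1}:

  H_0: rank C_0 − rank ∂_1 = 7 − 6 = 1, and the invariant factors of ∂_1 are all 1, so H_0 ≅ Z.
  H_1: rank ker ∂_1 − rank ∂_2 = (18 − 6) − 12 = 0, and ∂_2 has invariant factor 2 > 1, so H_1 ≅ Z/2Z.
  H_2: rank ker ∂_2 − rank ∂_3 = (12 − 12) − 0 = 0, and there is no ∂_3, so H_2 ≅ 0.

As a check, the Euler characteristic is 7 − 18 + 12 = 1, which agrees with 1 − 0 + 0 = 1.
(K is a triangulation of the real projective plane RP^2.)

H_0 = Z,  H_1 = Z/2Z,  H_2 = 0.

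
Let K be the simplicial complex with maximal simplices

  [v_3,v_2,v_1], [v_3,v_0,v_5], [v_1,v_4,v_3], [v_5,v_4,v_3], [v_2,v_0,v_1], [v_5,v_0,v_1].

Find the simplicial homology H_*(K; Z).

H_0 ≅ Z,  H_1 ≅ Z,  H_2 = 0.

Take the total order v_0 < v_1 < v_2 < v_3 < v_4 < v_5 on the vertex set. Then K (dimension 2) consists of the simplices:

  0-simplices (6): [v_0], [v_1], [v_2], [v_3], [v_4], [v_5]
  1-simplices (12): [v_0,v_1], [v_0,v_2], [v_0,v_3], [v_0,v_5], [v_1,v_2], [v_1,v_3], [v_1,v_4], [v_1,v_5], [v_2,v_3], [v_3,v_4], [v_3,v_5], [v_4,v_5]
  2-simplices (6): [v_0,v_1,v_2], [v_0,v_1,v_5], [v_0,v_3,v_5], [v_1,v_2,v_3], [v_1,v_3,v_4], [v_3,v_4,v_5]

Hence C_0 ≅ Z^6, C_1 ≅ Z^12, C_2 ≅ Z^6.

Boundary ∂_1: C_1 → C_0 maps an edge to its endpoints' difference, ∂[p,q] = q − p. For instance
  ∂[v_0,v_1] = [v_1] − [v_0].
As a 6×12 matrix over Z this has rank 5, with invariant factors (1,1,1,1,1).

∂_2: C_2 → C_1 maps a triangle to the signed sum of its edges. For instance
  ∂[v_1,v_3,v_4] = [v_3,v_4] − [v_1,v_4] + [v_1,v_3],
  ∂[v_0,v_1,v_2] = [v_1,v_2] − [v_0,v_2] + [v_0,v_1].
This gives a 12×6 integer matrix of rank 6; reducing to Smith normal form yields diagonal entries (1,1,1,1,1,1).

From H_k ≅ ker(∂_k) / im(∂_{k+1}) we obtain:

  H_0: rank C_0 − rank ∂_1 = 6 − 5 = 1, and the invariant factors of ∂_1 are all 1, so H_0 ≅ Z.
  H_1: rank ker ∂_1 − rank ∂_2 = (12 − 5) − 6 = 1, and the invariant factors of ∂_2 are all 1, so H_1 ≅ Z.
  H_2: rank ker ∂_2 − rank ∂_3 = (6 − 6) − 0 = 0, and there is no ∂_3, so H_2 ≅ 0.

As a check, the Euler characteristic is 6 − 12 + 6 = 0, which agrees with 1 − 1 + 0 = 0.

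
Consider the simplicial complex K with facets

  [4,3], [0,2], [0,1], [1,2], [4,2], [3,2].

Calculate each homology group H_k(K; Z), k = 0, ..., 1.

Fix the vertex order 0 < 1 < 2 < 3 < 4 and write every simplex with vertices in increasing order. Then dim K = 1 and the simplices of K are:

  0-simplices (5): [0], [1], [2], [3], [4]
  1-simplices (6): [0,1], [0,2], [1,2], [2,3], [2,4], [3,4]

Hence C_0 ≅ Z^5, C_1 ≅ Z^6.

Boundary ∂_1: C_1 → C_0 sends each edge [p,q] (with p < q) to q − p. For instance
  ∂[2,4] = [4] − [2].
As a 5×6 matrix over Z this has rank 4, with invariant factors (1,1,1,1).

Computing H_k = (kernel of ∂_k) / (image of ∂_{k+1}):

  H_0: rank C_0 − rank ∂_1 = 5 − 4 = 1, and the invariant factors of ∂_1 are all 1, so H_0 ≅ Z.
  H_1: rank ker ∂_1 − rank ∂_2 = (6 − 4) − 0 = 2, and there is no ∂_2, so H_1 ≅ Z^2.

As a check, the Euler characteristic is 5 − 6 = -1, which agrees with 1 − 2 = -1.

H_0 = Z,  H_1 = Z^2.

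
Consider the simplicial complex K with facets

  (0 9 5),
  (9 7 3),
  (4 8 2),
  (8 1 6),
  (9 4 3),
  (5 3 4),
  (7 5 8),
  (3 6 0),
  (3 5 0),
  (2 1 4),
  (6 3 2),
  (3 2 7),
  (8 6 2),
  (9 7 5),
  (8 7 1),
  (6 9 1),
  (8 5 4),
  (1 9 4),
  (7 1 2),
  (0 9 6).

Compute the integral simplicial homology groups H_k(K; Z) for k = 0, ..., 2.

H_0 = Z,  H_1 = Z × Z/2,  H_2 = 0.

K has 10 vertices, 30 edges, 20 triangles.
rank ∂_0 = 0, rank ∂_1 = 9 ⇒ b_0 = 10 − 0 − 9 = 1; all invariant factors of ∂_1 are 1 so no torsion. So H_0 = Z.
rank ∂_1 = 9, rank ∂_2 = 20 ⇒ b_1 = 30 − 9 − 20 = 1; ∂_2 has invariant factor(s) [2] giving torsion. So H_1 = Z × Z/2.
rank ∂_2 = 20, rank ∂_3 = 0 ⇒ b_2 = 20 − 20 − 0 = 0. So H_2 = 0.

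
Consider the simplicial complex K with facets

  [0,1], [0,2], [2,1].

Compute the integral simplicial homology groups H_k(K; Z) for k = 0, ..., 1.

Take the total order 0 < 1 < 2 on the vertex set. Then K (dimension 1) consists of the simplices:

  0-simplices (3): [0], [1], [2]
  1-simplices (3): [0,1], [0,2], [1,2]

giving chain groups C_0 ≅ Z^3, C_1 ≅ Z^3.

∂_1: C_1 → C_0 is given by ∂[p,q] = [q] − [p]. For instance
  ∂[1,2] = [2] − [1].
The resulting 3×3 matrix has rank 2, and its Smith normal form has invariant factors (1,1).

From H_k ≅ ker(∂_k) / im(∂_{k+1}) we obtain:

  H_0: rank C_0 − rank ∂_1 = 3 − 2 = 1, and the invariant factors of ∂_1 are all 1, so H_0 = Z.
  H_1: rank ker ∂_1 − rank ∂_2 = (3 − 2) − 0 = 1, and there is no ∂_2, so H_1 = Z.

As a check, the Euler characteristic is 3 − 3 = 0, which agrees with 1 − 1 = 0.

H_0 ≅ Z,  H_1 ≅ Z.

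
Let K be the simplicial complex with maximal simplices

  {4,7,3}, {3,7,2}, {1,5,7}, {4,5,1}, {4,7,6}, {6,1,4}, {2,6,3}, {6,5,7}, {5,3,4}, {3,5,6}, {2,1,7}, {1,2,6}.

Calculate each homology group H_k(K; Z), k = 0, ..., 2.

Fix the vertex order 1 < 2 < 3 < 4 < 5 < 6 < 7 and write every simplex with vertices in increasing order. Then dim K = 2 and the simplices of K are:

  0-simplices (7): [1], [2], [3], [4], [5], [6], [7]
  1-simplices (18): [1,2], [1,4], [1,5], [1,6], [1,7], [2,3], [2,6], [2,7], [3,4], [3,5], [3,6], [3,7], [4,5], [4,6], [4,7], [5,6], [5,7], [6,7]
  2-simplices (12): [1,2,6], [1,2,7], [1,4,5], [1,4,6], [1,5,7], [2,3,6], [2,3,7], [3,4,5], [3,4,7], [3,5,6], [4,6,7], [5,6,7]

so the chain groups are C_0 ≅ Z^7, C_1 ≅ Z^18, C_2 ≅ Z^12.

Boundary ∂_1: C_1 → C_0 is given by ∂[p,q] = [q] − [p]. For instance
  ∂[4,5] = [5] − [4].
As a 7×18 matrix over Z this has rank 6, with invariant factors (1,1,1,1,1,1).

The boundary map ∂_2: C_2 → C_1 acts by ∂[p,q,r] = [q,r] − [p,r] + [p,q]. For instance
  ∂[3,4,7] = [4,7] − [3,7] + [3,4],
  ∂[1,4,5] = [4,5] − [1,5] + [1,4].
The resulting 18×12 matrix has rank 12, and its Smith normal form has invariant factors (1,1,1,1,1,1,1,1,1,1,1,2).

Now H_k = ker ∂_k / im ∂_{k+1}, so:

  H_0: rank C_0 − rank ∂_1 = 7 − 6 = 1, and the invariant factors of ∂_1 are all 1, so H_0 = Z.
  H_1: rank ker ∂_1 − rank ∂_2 = (18 − 6) − 12 = 0, and ∂_2 has invariant factor 2 > 1, so H_1 = Z/2.
  H_2: rank ker ∂_2 − rank ∂_3 = (12 − 12) − 0 = 0, and there is no ∂_3, so H_2 = 0.

H_0 ≅ Z,  H_1 ≅ Z/2,  H_2 = 0.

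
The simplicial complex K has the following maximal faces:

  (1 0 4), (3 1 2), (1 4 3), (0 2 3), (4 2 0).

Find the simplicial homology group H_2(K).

H_2 ≅ 0.

Order the vertices as 0 < 1 < 2 < 3 < 4. Listing each simplex with vertices in this order, K has dimension 2 with simplices:

  0-simplices (5): [0], [1], [2], [3], [4]
  1-simplices (10): [0,1], [0,2], [0,3], [0,4], [1,2], [1,3], [1,4], [2,3], [2,4], [3,4]
  2-simplices (5): [0,1,4], [0,2,3], [0,2,4], [1,2,3], [1,3,4]

Hence C_0 ≅ Z^5, C_1 ≅ Z^10, C_2 ≅ Z^5.

∂_1: C_1 → C_0 sends each edge [p,q] (with p < q) to q − p. For instance
  ∂[0,2] = [2] − [0].
This gives a 5×10 integer matrix of rank 4; reducing to Smith normal form yields diagonal entries (1,1,1,1).

Boundary ∂_2: C_2 → C_1 maps a triangle to the signed sum of its edges. For instance
  ∂[1,2,3] = [2,3] − [1,3] + [1,2],
  ∂[1,3,4] = [3,4] − [1,4] + [1,3].
As a 10×5 matrix over Z this has rank 5, with invariant factors (1,1,1,1,1).

Now H_k = ker ∂_k / im ∂_{k+1}, so:

  H_2: rank ker ∂_2 − rank ∂_3 = (5 − 5) − 0 = 0, and there is no ∂_3, so H_2 ≅ 0.

(K is a triangulation of the Möbius band.)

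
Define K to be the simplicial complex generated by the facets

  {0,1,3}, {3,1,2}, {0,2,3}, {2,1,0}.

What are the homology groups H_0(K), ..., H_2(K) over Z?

H_0 ≅ Z,  H_1 = 0,  H_2 ≅ Z.

Take the total order 0 < 1 < 2 < 3 on the vertex set. Then K (dimension 2) consists of the simplices:

  0-simplices (4): [0], [1], [2], [3]
  1-simplices (6): [0,1], [0,2], [0,3], [1,2], [1,3], [2,3]
  2-simplices (4): [0,1,2], [0,1,3], [0,2,3], [1,2,3]

so the chain groups are C_0 ≅ Z^4, C_1 ≅ Z^6, C_2 ≅ Z^4.

Boundary ∂_1: C_1 → C_0 is given by ∂[p,q] = [q] − [p]. For instance
  ∂[2,3] = [3] − [2].
This gives a 4×6 integer matrix of rank 3; reducing to Smith normal form yields diagonal entries (1,1,1).

Boundary ∂_2: C_2 → C_1 acts by ∂[p,q,r] = [q,r] − [p,r] + [p,q]. For instance
  ∂[0,1,2] = [1,2] − [0,2] + [0,1],
  ∂[0,2,3] = [2,3] − [0,3] + [0,2].
The resulting 6×4 matrix has rank 3, and its Smith normal form has invariant factors (1,1,1).

From H_k ≅ ker(∂_k) / im(∂_{k+1}) we obtain:

  H_0: rank C_0 − rank ∂_1 = 4 − 3 = 1, and the invariant factors of ∂_1 are all 1, so H_0 = Z.
  H_1: rank ker ∂_1 − rank ∂_2 = (6 − 3) − 3 = 0, and the invariant factors of ∂_2 are all 1, so H_1 = 0.
  H_2: rank ker ∂_2 − rank ∂_3 = (4 − 3) − 0 = 1, and there is no ∂_3, so H_2 = Z.

As a check, the Euler characteristic is 4 − 6 + 4 = 2, which agrees with 1 − 0 + 1 = 2.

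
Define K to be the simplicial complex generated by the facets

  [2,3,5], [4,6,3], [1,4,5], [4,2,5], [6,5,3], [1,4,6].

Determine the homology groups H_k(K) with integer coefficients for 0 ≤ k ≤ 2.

H_0 = Z,  H_1 = Z,  H_2 = 0.

Take the total order 1 < 2 < 3 < 4 < 5 < 6 on the vertex set. Then K (dimension 2) consists of the simplices:

  0-simplices (6): [1], [2], [3], [4], [5], [6]
  1-simplices (12): [1,4], [1,5], [1,6], [2,3], [2,4], [2,5], [3,4], [3,5], [3,6], [4,5], [4,6], [5,6]
  2-simplices (6): [1,4,5], [1,4,6], [2,3,5], [2,4,5], [3,4,6], [3,5,6]

Hence C_0 ≅ Z^6, C_1 ≅ Z^12, C_2 ≅ Z^6.

Boundary ∂_1: C_1 → C_0 is given by ∂[p,q] = [q] − [p]. For instance
  ∂[4,5] = [5] − [4].
The 6×12 boundary matrix has rank 5 and Smith normal form diag(1,1,1,1,1).

Boundary ∂_2: C_2 → C_1 acts by ∂[p,q,r] = [q,r] − [p,r] + [p,q]. For instance
  ∂[3,4,6] = [4,6] − [3,6] + [3,4],
  ∂[1,4,6] = [4,6] − [1,6] + [1,4].
This gives a 12×6 integer matrix of rank 6; reducing to Smith normal form yields diagonal entries (1,1,1,1,1,1).

Computing H_k = (kernel of ∂_k) / (image of ∂_{k+1}):

  H_0: rank C_0 − rank ∂_1 = 6 − 5 = 1, and the invariant factors of ∂_1 are all 1, so H_0 = Z.
  H_1: rank ker ∂_1 − rank ∂_2 = (12 − 5) − 6 = 1, and the invariant factors of ∂_2 are all 1, so H_1 = Z.
  H_2: rank ker ∂_2 − rank ∂_3 = (6 − 6) − 0 = 0, and there is no ∂_3, so H_2 = 0.

(K is a triangulation of the cylinder S^1 x I.)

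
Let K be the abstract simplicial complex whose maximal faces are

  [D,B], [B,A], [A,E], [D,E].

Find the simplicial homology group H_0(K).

Take the total order A < B < D < E on the vertex set. Then K (dimension 1) consists of the simplices:

  0-simplices (4): A, B, D, E
  1-simplices (4): AB, AE, BD, DE

so the chain groups are C_0 ≅ Z^4, C_1 ≅ Z^4.

∂_1: C_1 → C_0 sends each edge [p,q] (with p < q) to q − p.
The resulting 4×4 matrix has rank 3, and its Smith normal form has invariant factors (1,1,1).

Computing H_k = (kernel of ∂_k) / (image of ∂_{k+1}):

  H_0: rank C_0 − rank ∂_1 = 4 − 3 = 1, and the invariant factors of ∂_1 are all 1, so H_0 ≅ Z.

(K is a triangulation of the circle S^1.)

H_0 ≅ Z.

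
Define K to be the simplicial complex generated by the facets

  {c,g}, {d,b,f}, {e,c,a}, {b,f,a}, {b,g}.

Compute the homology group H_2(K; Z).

H_2 ≅ 0.

We work with the vertex ordering a < b < c < d < e < f < g. The simplices of K, each written with vertices in increasing order, are:

  0-simplices (7): a, b, c, d, e, f, g
  1-simplices (10): ab, ac, ae, af, bd, bf, bg, ce, cg, df
  2-simplices (3): abf, ace, bdf

Hence C_0 ≅ Z^7, C_1 ≅ Z^10, C_2 ≅ Z^3.

Boundary ∂_1: C_1 → C_0 is given by ∂[p,q] = [q] − [p]. For instance
  ∂bd = d − b.
The 7×10 boundary matrix has rank 6 and Smith normal form diag(1,1,1,1,1,1).

The boundary map ∂_2: C_2 → C_1 sends each 2-simplex [p,q,r] to [q,r] − [p,r] + [p,q]. For instance
  ∂bdf = df − bf + bd,
  ∂ace = ce − ae + ac.
This gives a 10×3 integer matrix of rank 3; reducing to Smith normal form yields diagonal entries (1,1,1).

From H_k ≅ ker(∂_k) / im(∂_{k+1}) we obtain:

  H_2: rank ker ∂_2 − rank ∂_3 = (3 − 3) − 0 = 0, and there is no ∂_3, so H_2 = 0.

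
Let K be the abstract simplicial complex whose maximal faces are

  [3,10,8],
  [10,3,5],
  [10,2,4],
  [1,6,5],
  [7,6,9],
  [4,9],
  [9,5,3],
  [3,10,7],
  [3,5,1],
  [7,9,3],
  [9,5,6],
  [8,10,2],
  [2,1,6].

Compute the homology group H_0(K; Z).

H_0 = Z.

Fix the vertex order 1 < 2 < 3 < 4 < 5 < 6 < 7 < 8 < 9 < 10 and write every simplex with vertices in increasing order. Then dim K = 2 and the simplices of K are:

  0-simplices (10): [1], [2], [3], [4], [5], [6], [7], [8], [9], [10]
  1-simplices (23): (23 of them)
  2-simplices (12): [1,2,6], [1,3,5], [1,5,6], [2,4,10], [2,8,10], [3,5,9], [3,5,10], [3,7,9], [3,7,10], [3,8,10], [5,6,9], [6,7,9]

giving chain groups C_0 ≅ Z^10, C_1 ≅ Z^23, C_2 ≅ Z^12.

The boundary map ∂_1: C_1 → C_0 maps an edge to its endpoints' difference, ∂[p,q] = q − p. For instance
  ∂[5,6] = [6] − [5].
This gives a 10×23 integer matrix of rank 9; reducing to Smith normal form yields diagonal entries (1,1,1,1,1,1,1,1,1).

∂_2: C_2 → C_1 sends each 2-simplex [p,q,r] to [q,r] − [p,r] + [p,q]. For instance
  ∂[3,5,9] = [5,9] − [3,9] + [3,5],
  ∂[2,4,10] = [4,10] − [2,10] + [2,4].
The resulting 23×12 matrix has rank 12, and its Smith normal form has invariant factors (1,1,1,1,1,1,1,1,1,1,1,1).

From H_k ≅ ker(∂_k) / im(∂_{k+1}) we obtain:

  H_0: rank C_0 − rank ∂_1 = 10 − 9 = 1, and the invariant factors of ∂_1 are all 1, so H_0 ≅ Z.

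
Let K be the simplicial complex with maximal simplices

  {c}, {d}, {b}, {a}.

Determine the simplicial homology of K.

H_0 ≅ Z^4.

Take the total order a < b < c < d on the vertex set. Then K (dimension 0) consists of the simplices:

  0-simplices (4): a, b, c, d

giving chain groups C_0 ≅ Z^4.

Now H_k = ker ∂_k / im ∂_{k+1}, so:

  H_0: rank C_0 − rank ∂_1 = 4 − 0 = 4, and there is no ∂_1, so H_0 = Z^4.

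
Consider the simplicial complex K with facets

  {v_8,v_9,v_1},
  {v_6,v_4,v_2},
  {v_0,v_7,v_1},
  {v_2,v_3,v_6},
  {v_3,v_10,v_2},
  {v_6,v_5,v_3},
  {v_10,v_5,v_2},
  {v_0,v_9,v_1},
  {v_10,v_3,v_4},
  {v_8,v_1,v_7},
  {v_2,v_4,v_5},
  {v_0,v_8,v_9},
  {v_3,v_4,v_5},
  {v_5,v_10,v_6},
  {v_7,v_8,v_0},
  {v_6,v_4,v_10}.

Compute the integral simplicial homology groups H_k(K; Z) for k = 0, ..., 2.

H_0 = Z^2,  H_1 = Z/2,  H_2 = Z.

Order the vertices as v_0 < v_1 < v_2 < v_3 < v_4 < v_5 < v_6 < v_7 < v_8 < v_9 < v_10. Listing each simplex with vertices in this order, K has dimension 2 with simplices:

  0-simplices (11): [v_0], [v_1], [v_2], [v_3], [v_4], [v_5], [v_6], [v_7], [v_8], [v_9], [v_10]
  1-simplices (24): (24 of them)
  2-simplices (16): (16 of them)

Hence C_0 ≅ Z^11, C_1 ≅ Z^24, C_2 ≅ Z^16.

∂_1: C_1 → C_0 is given by ∂[p,q] = [q] − [p].
The 11×24 boundary matrix has rank 9 and Smith normal form diag(1,1,1,1,1,1,1,1,1).

Boundary ∂_2: C_2 → C_1 maps a triangle to the signed sum of its edges. For instance
  ∂[v_2,v_3,v_10] = [v_3,v_10] − [v_2,v_10] + [v_2,v_3],
  ∂[v_2,v_5,v_10] = [v_5,v_10] − [v_2,v_10] + [v_2,v_5].
The 24×16 boundary matrix has rank 15 and Smith normal form diag(1,1,1,1,1,1,1,1,1,1,1,1,1,1,2).

Computing H_k = (kernel of ∂_k) / (image of ∂_{k+1}):

  H_0: rank C_0 − rank ∂_1 = 11 − 9 = 2, and the invariant factors of ∂_1 are all 1, so H_0 ≅ Z^2.
  H_1: rank ker ∂_1 − rank ∂_2 = (24 − 9) − 15 = 0, and ∂_2 has invariant factor 2 > 1, so H_1 ≅ Z/2.
  H_2: rank ker ∂_2 − rank ∂_3 = (16 − 15) − 0 = 1, and there is no ∂_3, so H_2 ≅ Z.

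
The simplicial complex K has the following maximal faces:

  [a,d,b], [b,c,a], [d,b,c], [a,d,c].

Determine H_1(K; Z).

We work with the vertex ordering a < b < c < d. The simplices of K, each written with vertices in increasing order, are:

  0-simplices (4): a, b, c, d
  1-simplices (6): ab, ac, ad, bc, bd, cd
  2-simplices (4): abc, abd, acd, bcd

Hence C_0 ≅ Z^4, C_1 ≅ Z^6, C_2 ≅ Z^4.

∂_1: C_1 → C_0 is given by ∂[p,q] = [q] − [p].
This gives a 4×6 integer matrix of rank 3; reducing to Smith normal form yields diagonal entries (1,1,1).

The boundary map ∂_2: C_2 → C_1 maps a triangle to the signed sum of its edges. For instance
  ∂abd = bd − ad + ab,
  ∂abc = bc − ac + ab.
The 6×4 boundary matrix has rank 3 and Smith normal form diag(1,1,1).

Reading off H_k = ker ∂_k / im ∂_{k+1}:

  H_1: rank ker ∂_1 − rank ∂_2 = (6 − 3) − 3 = 0, and the invariant factors of ∂_2 are all 1, so H_1 ≅ 0.

H_1 = 0.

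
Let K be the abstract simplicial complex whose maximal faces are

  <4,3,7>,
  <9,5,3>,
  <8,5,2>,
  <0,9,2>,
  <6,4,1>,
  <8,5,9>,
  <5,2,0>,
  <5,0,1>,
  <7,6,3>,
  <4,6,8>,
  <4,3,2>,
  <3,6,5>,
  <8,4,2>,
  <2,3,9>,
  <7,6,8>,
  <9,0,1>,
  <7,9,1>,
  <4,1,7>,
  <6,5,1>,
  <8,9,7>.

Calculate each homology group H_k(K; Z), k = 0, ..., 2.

H_0 = Z,  H_1 = Z × Z/2,  H_2 = 0.

K has 10 vertices, 30 edges, 20 triangles.
rank ∂_0 = 0, rank ∂_1 = 9 ⇒ b_0 = 10 − 0 − 9 = 1; all invariant factors of ∂_1 are 1 so no torsion. So H_0 ≅ Z.
rank ∂_1 = 9, rank ∂_2 = 20 ⇒ b_1 = 30 − 9 − 20 = 1; ∂_2 has invariant factor(s) [2] giving torsion. So H_1 ≅ Z × Z/2.
rank ∂_2 = 20, rank ∂_3 = 0 ⇒ b_2 = 20 − 20 − 0 = 0. So H_2 ≅ 0.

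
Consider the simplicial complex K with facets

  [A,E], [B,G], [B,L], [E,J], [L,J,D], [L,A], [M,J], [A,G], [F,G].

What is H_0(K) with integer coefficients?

Take the total order A < B < D < E < F < G < J < L < M on the vertex set. Then K (dimension 2) consists of the simplices:

  0-simplices (9): A, B, D, E, F, G, J, L, M
  1-simplices (11): AE, AG, AL, BG, BL, DJ, DL, EJ, FG, JL, JM
  2-simplices (1): DJL

Hence C_0 ≅ Z^9, C_1 ≅ Z^11, C_2 ≅ Z^1.

The boundary map ∂_1: C_1 → C_0 sends each edge [p,q] (with p < q) to q − p. For instance
  ∂DJ = J − D.
This gives a 9×11 integer matrix of rank 8; reducing to Smith normal form yields diagonal entries (1,1,1,1,1,1,1,1).

The boundary map ∂_2: C_2 → C_1 acts by ∂[p,q,r] = [q,r] − [p,r] + [p,q]. For instance
  ∂DJL = JL − DL + DJ.
The resulting 11×1 matrix has rank 1, and its Smith normal form has invariant factors (1).

Now H_k = ker ∂_k / im ∂_{k+1}, so:

  H_0: rank C_0 − rank ∂_1 = 9 − 8 = 1, and the invariant factors of ∂_1 are all 1, so H_0 ≅ Z.

H_0 ≅ Z.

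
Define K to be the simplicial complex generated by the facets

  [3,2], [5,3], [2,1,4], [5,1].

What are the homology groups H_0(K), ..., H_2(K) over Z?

H_0 ≅ Z,  H_1 ≅ Z,  H_2 = 0.

Fix the vertex order 1 < 2 < 3 < 4 < 5 and write every simplex with vertices in increasing order. Then dim K = 2 and the simplices of K are:

  0-simplices (5): [1], [2], [3], [4], [5]
  1-simplices (6): [1,2], [1,4], [1,5], [2,3], [2,4], [3,5]
  2-simplices (1): [1,2,4]

Hence C_0 ≅ Z^5, C_1 ≅ Z^6, C_2 ≅ Z^1.

∂_1: C_1 → C_0 sends each edge [p,q] (with p < q) to q − p.
This gives a 5×6 integer matrix of rank 4; reducing to Smith normal form yields diagonal entries (1,1,1,1).

The boundary map ∂_2: C_2 → C_1 sends each 2-simplex [p,q,r] to [q,r] − [p,r] + [p,q]. For instance
  ∂[1,2,4] = [2,4] − [1,4] + [1,2].
The resulting 6×1 matrix has rank 1, and its Smith normal form has invariant factors (1).

Computing H_k = (kernel of ∂_k) / (image of ∂_{k+1}):

  H_0: rank C_0 − rank ∂_1 = 5 − 4 = 1, and the invariant factors of ∂_1 are all 1, so H_0 = Z.
  H_1: rank ker ∂_1 − rank ∂_2 = (6 − 4) − 1 = 1, and the invariant factors of ∂_2 are all 1, so H_1 = Z.
  H_2: rank ker ∂_2 − rank ∂_3 = (1 − 1) − 0 = 0, and there is no ∂_3, so H_2 = 0.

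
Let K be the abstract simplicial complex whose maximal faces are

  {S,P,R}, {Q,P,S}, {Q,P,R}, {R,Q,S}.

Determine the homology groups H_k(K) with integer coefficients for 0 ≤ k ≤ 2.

K has 4 vertices, 6 edges, 4 triangles.
rank ∂_0 = 0, rank ∂_1 = 3 ⇒ b_0 = 4 − 0 − 3 = 1; all invariant factors of ∂_1 are 1 so no torsion. So H_0 = Z.
rank ∂_1 = 3, rank ∂_2 = 3 ⇒ b_1 = 6 − 3 − 3 = 0; all invariant factors of ∂_2 are 1 so no torsion. So H_1 = 0.
rank ∂_2 = 3, rank ∂_3 = 0 ⇒ b_2 = 4 − 3 − 0 = 1. So H_2 = Z.

H_0 = Z,  H_1 = 0,  H_2 = Z.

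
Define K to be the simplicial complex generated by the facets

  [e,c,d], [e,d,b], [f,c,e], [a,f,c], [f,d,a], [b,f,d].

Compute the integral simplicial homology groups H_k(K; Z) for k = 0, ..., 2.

H_0 ≅ Z,  H_1 ≅ Z,  H_2 = 0.

Order the vertices as a < b < c < d < e < f. Listing each simplex with vertices in this order, K has dimension 2 with simplices:

  0-simplices (6): a, b, c, d, e, f
  1-simplices (12): ac, ad, af, bd, be, bf, cd, ce, cf, de, df, ef
  2-simplices (6): acf, adf, bde, bdf, cde, cef

Hence C_0 ≅ Z^6, C_1 ≅ Z^12, C_2 ≅ Z^6.

Boundary ∂_1: C_1 → C_0 maps an edge to its endpoints' difference, ∂[p,q] = q − p.
This gives a 6×12 integer matrix of rank 5; reducing to Smith normal form yields diagonal entries (1,1,1,1,1).

Boundary ∂_2: C_2 → C_1 acts by ∂[p,q,r] = [q,r] − [p,r] + [p,q]. For instance
  ∂adf = df − af + ad,
  ∂acf = cf − af + ac.
The 12×6 boundary matrix has rank 6 and Smith normal form diag(1,1,1,1,1,1).

Now H_k = ker ∂_k / im ∂_{k+1}, so:

  H_0: rank C_0 − rank ∂_1 = 6 − 5 = 1, and the invariant factors of ∂_1 are all 1, so H_0 ≅ Z.
  H_1: rank ker ∂_1 − rank ∂_2 = (12 − 5) − 6 = 1, and the invariant factors of ∂_2 are all 1, so H_1 ≅ Z.
  H_2: rank ker ∂_2 − rank ∂_3 = (6 − 6) − 0 = 0, and there is no ∂_3, so H_2 ≅ 0.

As a check, the Euler characteristic is 6 − 12 + 6 = 0, which agrees with 1 − 1 + 0 = 0.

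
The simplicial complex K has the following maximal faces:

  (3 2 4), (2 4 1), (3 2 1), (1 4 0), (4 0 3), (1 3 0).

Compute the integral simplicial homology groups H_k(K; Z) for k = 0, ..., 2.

Fix the vertex order 0 < 1 < 2 < 3 < 4 and write every simplex with vertices in increasing order. Then dim K = 2 and the simplices of K are:

  0-simplices (5): [0], [1], [2], [3], [4]
  1-simplices (9): [0,1], [0,3], [0,4], [1,2], [1,3], [1,4], [2,3], [2,4], [3,4]
  2-simplices (6): [0,1,3], [0,1,4], [0,3,4], [1,2,3], [1,2,4], [2,3,4]

so the chain groups are C_0 ≅ Z^5, C_1 ≅ Z^9, C_2 ≅ Z^6.

Boundary ∂_1: C_1 → C_0 sends each edge [p,q] (with p < q) to q − p. For instance
  ∂[1,2] = [2] − [1].
The 5×9 boundary matrix has rank 4 and Smith normal form diag(1,1,1,1).

Boundary ∂_2: C_2 → C_1 acts by ∂[p,q,r] = [q,r] − [p,r] + [p,q]. For instance
  ∂[2,3,4] = [3,4] − [2,4] + [2,3],
  ∂[0,3,4] = [3,4] − [0,4] + [0,3].
As a 9×6 matrix over Z this has rank 5, with invariant factors (1,1,1,1,1).

From H_k ≅ ker(∂_k) / im(∂_{k+1}) we obtain:

  H_0: rank C_0 − rank ∂_1 = 5 − 4 = 1, and the invariant factors of ∂_1 are all 1, so H_0 ≅ Z.
  H_1: rank ker ∂_1 − rank ∂_2 = (9 − 4) − 5 = 0, and the invariant factors of ∂_2 are all 1, so H_1 ≅ 0.
  H_2: rank ker ∂_2 − rank ∂_3 = (6 − 5) − 0 = 1, and there is no ∂_3, so H_2 ≅ Z.

H_0 = Z,  H_1 = 0,  H_2 = Z.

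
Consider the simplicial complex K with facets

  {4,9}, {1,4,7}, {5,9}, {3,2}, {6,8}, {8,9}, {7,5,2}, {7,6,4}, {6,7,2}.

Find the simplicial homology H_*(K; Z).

H_0 ≅ Z,  H_1 ≅ Z^2,  H_2 = 0.

We work with the vertex ordering 1 < 2 < 3 < 4 < 5 < 6 < 7 < 8 < 9. The simplices of K, each written with vertices in increasing order, are:

  0-simplices (9): [1], [2], [3], [4], [5], [6], [7], [8], [9]
  1-simplices (14): [1,4], [1,7], [2,3], [2,5], [2,6], [2,7], [4,6], [4,7], [4,9], [5,7], [5,9], [6,7], [6,8], [8,9]
  2-simplices (4): [1,4,7], [2,5,7], [2,6,7], [4,6,7]

Hence C_0 ≅ Z^9, C_1 ≅ Z^14, C_2 ≅ Z^4.

The boundary map ∂_1: C_1 → C_0 sends each edge [p,q] (with p < q) to q − p. For instance
  ∂[2,7] = [7] − [2].
The resulting 9×14 matrix has rank 8, and its Smith normal form has invariant factors (1,1,1,1,1,1,1,1).

Boundary ∂_2: C_2 → C_1 sends each 2-simplex [p,q,r] to [q,r] − [p,r] + [p,q]. For instance
  ∂[1,4,7] = [4,7] − [1,7] + [1,4],
  ∂[4,6,7] = [6,7] − [4,7] + [4,6].
This gives a 14×4 integer matrix of rank 4; reducing to Smith normal form yields diagonal entries (1,1,1,1).

Now H_k = ker ∂_k / im ∂_{k+1}, so:

  H_0: rank C_0 − rank ∂_1 = 9 − 8 = 1, and the invariant factors of ∂_1 are all 1, so H_0 = Z.
  H_1: rank ker ∂_1 − rank ∂_2 = (14 − 8) − 4 = 2, and the invariant factors of ∂_2 are all 1, so H_1 = Z^2.
  H_2: rank ker ∂_2 − rank ∂_3 = (4 − 4) − 0 = 0, and there is no ∂_3, so H_2 = 0.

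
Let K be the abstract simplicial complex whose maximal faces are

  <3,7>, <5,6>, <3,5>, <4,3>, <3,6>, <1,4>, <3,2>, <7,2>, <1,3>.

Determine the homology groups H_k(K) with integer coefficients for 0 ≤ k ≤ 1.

H_0 = Z,  H_1 = Z^3.

Fix the vertex order 1 < 2 < 3 < 4 < 5 < 6 < 7 and write every simplex with vertices in increasing order. Then dim K = 1 and the simplices of K are:

  0-simplices (7): [1], [2], [3], [4], [5], [6], [7]
  1-simplices (9): [1,3], [1,4], [2,3], [2,7], [3,4], [3,5], [3,6], [3,7], [5,6]

giving chain groups C_0 ≅ Z^7, C_1 ≅ Z^9.

∂_1: C_1 → C_0 is given by ∂[p,q] = [q] − [p]. For instance
  ∂[2,3] = [3] − [2].
The resulting 7×9 matrix has rank 6, and its Smith normal form has invariant factors (1,1,1,1,1,1).

Reading off H_k = ker ∂_k / im ∂_{k+1}:

  H_0: rank C_0 − rank ∂_1 = 7 − 6 = 1, and the invariant factors of ∂_1 are all 1, so H_0 = Z.
  H_1: rank ker ∂_1 − rank ∂_2 = (9 − 6) − 0 = 3, and there is no ∂_2, so H_1 = Z^3.

As a check, the Euler characteristic is 7 − 9 = -2, which agrees with 1 − 3 = -2.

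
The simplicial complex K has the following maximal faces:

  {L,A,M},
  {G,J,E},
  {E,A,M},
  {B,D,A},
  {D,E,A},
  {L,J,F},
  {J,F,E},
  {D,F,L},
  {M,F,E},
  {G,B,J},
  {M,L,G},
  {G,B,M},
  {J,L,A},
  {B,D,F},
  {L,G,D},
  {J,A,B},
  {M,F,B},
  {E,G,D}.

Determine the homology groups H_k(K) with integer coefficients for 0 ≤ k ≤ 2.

H_0 ≅ Z,  H_1 ≅ Z^2,  H_2 ≅ Z.

Order the vertices as A < B < D < E < F < G < J < L < M. Listing each simplex with vertices in this order, K has dimension 2 with simplices:

  0-simplices (9): A, B, D, E, F, G, J, L, M
  1-simplices (27): AB, AD, AE, AJ, AL, AM, BD, BF, BG, BJ, BM, DE, DF, DG, DL, EF, EG, EJ, EM, FJ, FL, FM, GJ, GL, GM, JL, LM
  2-simplices (18): ABD, ABJ, ADE, AEM, AJL, ALM, BDF, BFM, BGJ, BGM, DEG, DFL, DGL, EFJ, EFM, EGJ, FJL, GLM

Hence C_0 ≅ Z^9, C_1 ≅ Z^27, C_2 ≅ Z^18.

∂_1: C_1 → C_0 sends each edge [p,q] (with p < q) to q − p.
The resulting 9×27 matrix has rank 8, and its Smith normal form has invariant factors (1,1,1,1,1,1,1,1).

Boundary ∂_2: C_2 → C_1 sends each 2-simplex [p,q,r] to [q,r] − [p,r] + [p,q]. For instance
  ∂AJL = JL − AL + AJ,
  ∂ADE = DE − AE + AD.
The resulting 27×18 matrix has rank 17, and its Smith normal form has invariant factors (1,1,1,1,1,1,1,1,1,1,1,1,1,1,1,1,1).

Reading off H_k = ker ∂_k / im ∂_{k+1}:

  H_0: rank C_0 − rank ∂_1 = 9 − 8 = 1, and the invariant factors of ∂_1 are all 1, so H_0 ≅ Z.
  H_1: rank ker ∂_1 − rank ∂_2 = (27 − 8) − 17 = 2, and the invariant factors of ∂_2 are all 1, so H_1 ≅ Z^2.
  H_2: rank ker ∂_2 − rank ∂_3 = (18 − 17) − 0 = 1, and there is no ∂_3, so H_2 ≅ Z.

As a check, the Euler characteristic is 9 − 27 + 18 = 0, which agrees with 1 − 2 + 1 = 0.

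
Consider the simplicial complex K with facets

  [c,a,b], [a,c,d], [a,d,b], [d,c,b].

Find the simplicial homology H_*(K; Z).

Take the total order a < b < c < d on the vertex set. Then K (dimension 2) consists of the simplices:

  0-simplices (4): a, b, c, d
  1-simplices (6): ab, ac, ad, bc, bd, cd
  2-simplices (4): abc, abd, acd, bcd

Hence C_0 ≅ Z^4, C_1 ≅ Z^6, C_2 ≅ Z^4.

∂_1: C_1 → C_0 maps an edge to its endpoints' difference, ∂[p,q] = q − p. For instance
  ∂cd = d − c.
This gives a 4×6 integer matrix of rank 3; reducing to Smith normal form yields diagonal entries (1,1,1).

The boundary map ∂_2: C_2 → C_1 acts by ∂[p,q,r] = [q,r] − [p,r] + [p,q]. For instance
  ∂abc = bc − ac + ab,
  ∂bcd = cd − bd + bc.
As a 6×4 matrix over Z this has rank 3, with invariant factors (1,1,1).

Reading off H_k = ker ∂_k / im ∂_{k+1}:

  H_0: rank C_0 − rank ∂_1 = 4 − 3 = 1, and the invariant factors of ∂_1 are all 1, so H_0 = Z.
  H_1: rank ker ∂_1 − rank ∂_2 = (6 − 3) − 3 = 0, and the invariant factors of ∂_2 are all 1, so H_1 = 0.
  H_2: rank ker ∂_2 − rank ∂_3 = (4 − 3) − 0 = 1, and there is no ∂_3, so H_2 = Z.

(K is a triangulation of the 2-sphere S^2.)

H_0 ≅ Z,  H_1 = 0,  H_2 ≅ Z.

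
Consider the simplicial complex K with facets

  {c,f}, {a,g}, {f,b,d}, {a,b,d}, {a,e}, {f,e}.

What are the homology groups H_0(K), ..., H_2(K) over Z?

H_0 ≅ Z,  H_1 ≅ Z,  H_2 = 0.

Take the total order a < b < c < d < e < f < g on the vertex set. Then K (dimension 2) consists of the simplices:

  0-simplices (7): a, b, c, d, e, f, g
  1-simplices (9): ab, ad, ae, ag, bd, bf, cf, df, ef
  2-simplices (2): abd, bdf

so the chain groups are C_0 ≅ Z^7, C_1 ≅ Z^9, C_2 ≅ Z^2.

∂_1: C_1 → C_0 sends each edge [p,q] (with p < q) to q − p. For instance
  ∂ae = e − a.
The 7×9 boundary matrix has rank 6 and Smith normal form diag(1,1,1,1,1,1).

Boundary ∂_2: C_2 → C_1 maps a triangle to the signed sum of its edges. For instance
  ∂bdf = df − bf + bd,
  ∂abd = bd − ad + ab.
The 9×2 boundary matrix has rank 2 and Smith normal form diag(1,1).

From H_k ≅ ker(∂_k) / im(∂_{k+1}) we obtain:

  H_0: rank C_0 − rank ∂_1 = 7 − 6 = 1, and the invariant factors of ∂_1 are all 1, so H_0 = Z.
  H_1: rank ker ∂_1 − rank ∂_2 = (9 − 6) − 2 = 1, and the invariant factors of ∂_2 are all 1, so H_1 = Z.
  H_2: rank ker ∂_2 − rank ∂_3 = (2 − 2) − 0 = 0, and there is no ∂_3, so H_2 = 0.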